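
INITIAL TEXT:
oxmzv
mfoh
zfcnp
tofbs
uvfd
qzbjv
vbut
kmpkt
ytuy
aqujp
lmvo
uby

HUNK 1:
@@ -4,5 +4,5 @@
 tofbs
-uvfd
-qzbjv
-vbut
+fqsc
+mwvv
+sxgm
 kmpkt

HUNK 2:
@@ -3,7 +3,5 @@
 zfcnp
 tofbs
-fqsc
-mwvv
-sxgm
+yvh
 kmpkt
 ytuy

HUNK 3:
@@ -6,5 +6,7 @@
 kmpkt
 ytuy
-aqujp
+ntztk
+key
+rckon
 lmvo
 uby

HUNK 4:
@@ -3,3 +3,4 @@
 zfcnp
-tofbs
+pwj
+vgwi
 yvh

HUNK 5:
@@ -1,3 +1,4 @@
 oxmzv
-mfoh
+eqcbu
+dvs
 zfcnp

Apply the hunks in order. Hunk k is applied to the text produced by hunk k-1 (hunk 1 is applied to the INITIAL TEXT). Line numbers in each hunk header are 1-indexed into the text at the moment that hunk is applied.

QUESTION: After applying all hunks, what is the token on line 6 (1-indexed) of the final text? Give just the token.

Answer: vgwi

Derivation:
Hunk 1: at line 4 remove [uvfd,qzbjv,vbut] add [fqsc,mwvv,sxgm] -> 12 lines: oxmzv mfoh zfcnp tofbs fqsc mwvv sxgm kmpkt ytuy aqujp lmvo uby
Hunk 2: at line 3 remove [fqsc,mwvv,sxgm] add [yvh] -> 10 lines: oxmzv mfoh zfcnp tofbs yvh kmpkt ytuy aqujp lmvo uby
Hunk 3: at line 6 remove [aqujp] add [ntztk,key,rckon] -> 12 lines: oxmzv mfoh zfcnp tofbs yvh kmpkt ytuy ntztk key rckon lmvo uby
Hunk 4: at line 3 remove [tofbs] add [pwj,vgwi] -> 13 lines: oxmzv mfoh zfcnp pwj vgwi yvh kmpkt ytuy ntztk key rckon lmvo uby
Hunk 5: at line 1 remove [mfoh] add [eqcbu,dvs] -> 14 lines: oxmzv eqcbu dvs zfcnp pwj vgwi yvh kmpkt ytuy ntztk key rckon lmvo uby
Final line 6: vgwi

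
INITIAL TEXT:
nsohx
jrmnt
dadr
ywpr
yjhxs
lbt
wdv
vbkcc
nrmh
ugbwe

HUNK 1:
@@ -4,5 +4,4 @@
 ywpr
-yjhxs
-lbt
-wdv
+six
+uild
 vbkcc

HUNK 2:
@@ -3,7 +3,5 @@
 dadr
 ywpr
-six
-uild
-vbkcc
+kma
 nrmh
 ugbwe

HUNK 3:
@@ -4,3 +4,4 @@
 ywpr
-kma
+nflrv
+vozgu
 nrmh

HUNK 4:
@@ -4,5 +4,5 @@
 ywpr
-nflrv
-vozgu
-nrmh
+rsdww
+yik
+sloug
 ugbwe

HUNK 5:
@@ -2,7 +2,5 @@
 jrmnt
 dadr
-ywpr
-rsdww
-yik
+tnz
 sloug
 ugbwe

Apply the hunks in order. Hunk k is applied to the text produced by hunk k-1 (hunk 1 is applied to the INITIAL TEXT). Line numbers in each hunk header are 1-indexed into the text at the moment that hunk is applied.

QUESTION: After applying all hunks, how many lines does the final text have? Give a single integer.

Answer: 6

Derivation:
Hunk 1: at line 4 remove [yjhxs,lbt,wdv] add [six,uild] -> 9 lines: nsohx jrmnt dadr ywpr six uild vbkcc nrmh ugbwe
Hunk 2: at line 3 remove [six,uild,vbkcc] add [kma] -> 7 lines: nsohx jrmnt dadr ywpr kma nrmh ugbwe
Hunk 3: at line 4 remove [kma] add [nflrv,vozgu] -> 8 lines: nsohx jrmnt dadr ywpr nflrv vozgu nrmh ugbwe
Hunk 4: at line 4 remove [nflrv,vozgu,nrmh] add [rsdww,yik,sloug] -> 8 lines: nsohx jrmnt dadr ywpr rsdww yik sloug ugbwe
Hunk 5: at line 2 remove [ywpr,rsdww,yik] add [tnz] -> 6 lines: nsohx jrmnt dadr tnz sloug ugbwe
Final line count: 6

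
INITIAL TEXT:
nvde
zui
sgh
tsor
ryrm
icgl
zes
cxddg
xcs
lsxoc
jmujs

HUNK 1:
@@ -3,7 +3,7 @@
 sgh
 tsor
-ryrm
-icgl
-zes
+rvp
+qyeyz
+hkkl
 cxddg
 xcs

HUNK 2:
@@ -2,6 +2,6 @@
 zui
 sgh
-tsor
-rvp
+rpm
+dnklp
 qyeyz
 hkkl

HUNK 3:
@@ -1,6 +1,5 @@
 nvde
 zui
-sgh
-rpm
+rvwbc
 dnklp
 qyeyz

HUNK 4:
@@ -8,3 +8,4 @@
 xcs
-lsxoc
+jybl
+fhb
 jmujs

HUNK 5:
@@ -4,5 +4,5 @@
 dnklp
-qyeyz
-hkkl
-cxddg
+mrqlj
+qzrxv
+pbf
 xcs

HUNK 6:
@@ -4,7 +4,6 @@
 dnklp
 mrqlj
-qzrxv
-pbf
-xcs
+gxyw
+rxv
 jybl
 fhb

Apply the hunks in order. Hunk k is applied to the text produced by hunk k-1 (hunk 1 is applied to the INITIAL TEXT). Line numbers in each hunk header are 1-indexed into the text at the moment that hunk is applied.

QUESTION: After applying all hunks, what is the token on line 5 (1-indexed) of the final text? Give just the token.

Hunk 1: at line 3 remove [ryrm,icgl,zes] add [rvp,qyeyz,hkkl] -> 11 lines: nvde zui sgh tsor rvp qyeyz hkkl cxddg xcs lsxoc jmujs
Hunk 2: at line 2 remove [tsor,rvp] add [rpm,dnklp] -> 11 lines: nvde zui sgh rpm dnklp qyeyz hkkl cxddg xcs lsxoc jmujs
Hunk 3: at line 1 remove [sgh,rpm] add [rvwbc] -> 10 lines: nvde zui rvwbc dnklp qyeyz hkkl cxddg xcs lsxoc jmujs
Hunk 4: at line 8 remove [lsxoc] add [jybl,fhb] -> 11 lines: nvde zui rvwbc dnklp qyeyz hkkl cxddg xcs jybl fhb jmujs
Hunk 5: at line 4 remove [qyeyz,hkkl,cxddg] add [mrqlj,qzrxv,pbf] -> 11 lines: nvde zui rvwbc dnklp mrqlj qzrxv pbf xcs jybl fhb jmujs
Hunk 6: at line 4 remove [qzrxv,pbf,xcs] add [gxyw,rxv] -> 10 lines: nvde zui rvwbc dnklp mrqlj gxyw rxv jybl fhb jmujs
Final line 5: mrqlj

Answer: mrqlj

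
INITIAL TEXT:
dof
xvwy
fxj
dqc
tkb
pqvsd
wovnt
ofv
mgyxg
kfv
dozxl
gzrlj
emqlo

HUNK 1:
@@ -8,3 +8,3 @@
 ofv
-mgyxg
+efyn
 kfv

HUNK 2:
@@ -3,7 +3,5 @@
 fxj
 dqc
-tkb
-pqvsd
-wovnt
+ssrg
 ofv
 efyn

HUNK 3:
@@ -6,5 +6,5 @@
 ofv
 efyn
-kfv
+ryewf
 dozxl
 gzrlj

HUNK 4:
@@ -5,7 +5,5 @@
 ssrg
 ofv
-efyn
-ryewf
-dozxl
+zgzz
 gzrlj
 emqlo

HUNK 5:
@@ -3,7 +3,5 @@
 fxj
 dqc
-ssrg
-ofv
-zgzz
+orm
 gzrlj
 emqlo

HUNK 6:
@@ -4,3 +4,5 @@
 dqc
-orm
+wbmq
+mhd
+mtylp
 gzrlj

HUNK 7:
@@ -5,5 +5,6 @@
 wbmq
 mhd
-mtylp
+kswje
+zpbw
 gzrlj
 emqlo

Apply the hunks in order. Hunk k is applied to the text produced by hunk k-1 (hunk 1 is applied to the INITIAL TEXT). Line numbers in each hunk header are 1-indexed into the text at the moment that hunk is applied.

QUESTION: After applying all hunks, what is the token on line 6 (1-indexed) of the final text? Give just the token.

Answer: mhd

Derivation:
Hunk 1: at line 8 remove [mgyxg] add [efyn] -> 13 lines: dof xvwy fxj dqc tkb pqvsd wovnt ofv efyn kfv dozxl gzrlj emqlo
Hunk 2: at line 3 remove [tkb,pqvsd,wovnt] add [ssrg] -> 11 lines: dof xvwy fxj dqc ssrg ofv efyn kfv dozxl gzrlj emqlo
Hunk 3: at line 6 remove [kfv] add [ryewf] -> 11 lines: dof xvwy fxj dqc ssrg ofv efyn ryewf dozxl gzrlj emqlo
Hunk 4: at line 5 remove [efyn,ryewf,dozxl] add [zgzz] -> 9 lines: dof xvwy fxj dqc ssrg ofv zgzz gzrlj emqlo
Hunk 5: at line 3 remove [ssrg,ofv,zgzz] add [orm] -> 7 lines: dof xvwy fxj dqc orm gzrlj emqlo
Hunk 6: at line 4 remove [orm] add [wbmq,mhd,mtylp] -> 9 lines: dof xvwy fxj dqc wbmq mhd mtylp gzrlj emqlo
Hunk 7: at line 5 remove [mtylp] add [kswje,zpbw] -> 10 lines: dof xvwy fxj dqc wbmq mhd kswje zpbw gzrlj emqlo
Final line 6: mhd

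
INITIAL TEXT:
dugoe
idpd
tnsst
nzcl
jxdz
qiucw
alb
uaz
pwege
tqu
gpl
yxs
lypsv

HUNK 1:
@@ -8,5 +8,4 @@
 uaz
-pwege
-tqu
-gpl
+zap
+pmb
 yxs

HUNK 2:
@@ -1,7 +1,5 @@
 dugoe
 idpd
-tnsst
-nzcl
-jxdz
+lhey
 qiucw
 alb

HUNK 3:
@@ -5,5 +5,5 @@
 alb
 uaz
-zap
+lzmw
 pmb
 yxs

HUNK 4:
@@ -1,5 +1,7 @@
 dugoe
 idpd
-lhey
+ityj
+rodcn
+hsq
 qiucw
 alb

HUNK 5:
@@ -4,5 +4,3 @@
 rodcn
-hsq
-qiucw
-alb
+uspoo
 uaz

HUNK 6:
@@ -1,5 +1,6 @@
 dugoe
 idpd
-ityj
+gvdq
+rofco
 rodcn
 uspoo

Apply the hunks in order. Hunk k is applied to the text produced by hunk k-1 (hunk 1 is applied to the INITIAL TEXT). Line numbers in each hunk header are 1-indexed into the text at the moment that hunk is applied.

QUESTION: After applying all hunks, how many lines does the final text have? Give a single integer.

Hunk 1: at line 8 remove [pwege,tqu,gpl] add [zap,pmb] -> 12 lines: dugoe idpd tnsst nzcl jxdz qiucw alb uaz zap pmb yxs lypsv
Hunk 2: at line 1 remove [tnsst,nzcl,jxdz] add [lhey] -> 10 lines: dugoe idpd lhey qiucw alb uaz zap pmb yxs lypsv
Hunk 3: at line 5 remove [zap] add [lzmw] -> 10 lines: dugoe idpd lhey qiucw alb uaz lzmw pmb yxs lypsv
Hunk 4: at line 1 remove [lhey] add [ityj,rodcn,hsq] -> 12 lines: dugoe idpd ityj rodcn hsq qiucw alb uaz lzmw pmb yxs lypsv
Hunk 5: at line 4 remove [hsq,qiucw,alb] add [uspoo] -> 10 lines: dugoe idpd ityj rodcn uspoo uaz lzmw pmb yxs lypsv
Hunk 6: at line 1 remove [ityj] add [gvdq,rofco] -> 11 lines: dugoe idpd gvdq rofco rodcn uspoo uaz lzmw pmb yxs lypsv
Final line count: 11

Answer: 11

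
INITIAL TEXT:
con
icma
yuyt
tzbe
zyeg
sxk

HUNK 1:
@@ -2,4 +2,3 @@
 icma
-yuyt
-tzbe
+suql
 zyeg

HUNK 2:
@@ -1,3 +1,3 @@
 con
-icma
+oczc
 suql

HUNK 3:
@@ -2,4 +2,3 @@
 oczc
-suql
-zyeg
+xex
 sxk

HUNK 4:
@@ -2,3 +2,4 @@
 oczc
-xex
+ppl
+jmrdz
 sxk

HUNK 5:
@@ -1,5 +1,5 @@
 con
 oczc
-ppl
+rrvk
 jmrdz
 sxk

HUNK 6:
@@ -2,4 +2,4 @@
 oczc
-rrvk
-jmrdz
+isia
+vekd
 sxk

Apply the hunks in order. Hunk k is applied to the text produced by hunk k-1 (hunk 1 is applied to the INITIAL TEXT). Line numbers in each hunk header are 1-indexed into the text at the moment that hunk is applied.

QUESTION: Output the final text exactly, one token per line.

Hunk 1: at line 2 remove [yuyt,tzbe] add [suql] -> 5 lines: con icma suql zyeg sxk
Hunk 2: at line 1 remove [icma] add [oczc] -> 5 lines: con oczc suql zyeg sxk
Hunk 3: at line 2 remove [suql,zyeg] add [xex] -> 4 lines: con oczc xex sxk
Hunk 4: at line 2 remove [xex] add [ppl,jmrdz] -> 5 lines: con oczc ppl jmrdz sxk
Hunk 5: at line 1 remove [ppl] add [rrvk] -> 5 lines: con oczc rrvk jmrdz sxk
Hunk 6: at line 2 remove [rrvk,jmrdz] add [isia,vekd] -> 5 lines: con oczc isia vekd sxk

Answer: con
oczc
isia
vekd
sxk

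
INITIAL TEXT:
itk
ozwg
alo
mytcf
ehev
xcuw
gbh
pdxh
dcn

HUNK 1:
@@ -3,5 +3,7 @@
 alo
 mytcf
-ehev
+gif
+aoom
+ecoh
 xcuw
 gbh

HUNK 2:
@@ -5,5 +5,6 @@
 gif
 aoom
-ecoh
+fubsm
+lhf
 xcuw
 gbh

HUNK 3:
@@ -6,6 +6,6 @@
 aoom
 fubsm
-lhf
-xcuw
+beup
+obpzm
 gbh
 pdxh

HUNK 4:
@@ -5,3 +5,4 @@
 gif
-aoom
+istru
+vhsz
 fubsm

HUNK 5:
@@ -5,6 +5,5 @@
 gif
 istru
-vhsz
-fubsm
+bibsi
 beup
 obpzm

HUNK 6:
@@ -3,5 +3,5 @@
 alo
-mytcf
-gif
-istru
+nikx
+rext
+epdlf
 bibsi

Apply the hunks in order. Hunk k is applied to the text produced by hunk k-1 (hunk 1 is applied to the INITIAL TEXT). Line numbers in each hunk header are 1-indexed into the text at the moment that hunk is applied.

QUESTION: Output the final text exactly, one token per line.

Answer: itk
ozwg
alo
nikx
rext
epdlf
bibsi
beup
obpzm
gbh
pdxh
dcn

Derivation:
Hunk 1: at line 3 remove [ehev] add [gif,aoom,ecoh] -> 11 lines: itk ozwg alo mytcf gif aoom ecoh xcuw gbh pdxh dcn
Hunk 2: at line 5 remove [ecoh] add [fubsm,lhf] -> 12 lines: itk ozwg alo mytcf gif aoom fubsm lhf xcuw gbh pdxh dcn
Hunk 3: at line 6 remove [lhf,xcuw] add [beup,obpzm] -> 12 lines: itk ozwg alo mytcf gif aoom fubsm beup obpzm gbh pdxh dcn
Hunk 4: at line 5 remove [aoom] add [istru,vhsz] -> 13 lines: itk ozwg alo mytcf gif istru vhsz fubsm beup obpzm gbh pdxh dcn
Hunk 5: at line 5 remove [vhsz,fubsm] add [bibsi] -> 12 lines: itk ozwg alo mytcf gif istru bibsi beup obpzm gbh pdxh dcn
Hunk 6: at line 3 remove [mytcf,gif,istru] add [nikx,rext,epdlf] -> 12 lines: itk ozwg alo nikx rext epdlf bibsi beup obpzm gbh pdxh dcn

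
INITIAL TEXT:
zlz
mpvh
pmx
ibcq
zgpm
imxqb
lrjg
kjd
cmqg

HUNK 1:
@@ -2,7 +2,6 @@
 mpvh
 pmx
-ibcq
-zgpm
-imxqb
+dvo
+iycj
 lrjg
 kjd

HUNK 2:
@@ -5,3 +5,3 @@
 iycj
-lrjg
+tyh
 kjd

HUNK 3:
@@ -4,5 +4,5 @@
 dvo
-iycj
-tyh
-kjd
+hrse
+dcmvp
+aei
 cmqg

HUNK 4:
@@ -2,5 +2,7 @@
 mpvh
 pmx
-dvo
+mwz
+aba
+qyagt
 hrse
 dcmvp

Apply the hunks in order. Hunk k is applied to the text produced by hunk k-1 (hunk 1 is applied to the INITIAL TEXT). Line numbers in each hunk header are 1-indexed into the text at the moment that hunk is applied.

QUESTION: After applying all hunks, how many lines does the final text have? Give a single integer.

Hunk 1: at line 2 remove [ibcq,zgpm,imxqb] add [dvo,iycj] -> 8 lines: zlz mpvh pmx dvo iycj lrjg kjd cmqg
Hunk 2: at line 5 remove [lrjg] add [tyh] -> 8 lines: zlz mpvh pmx dvo iycj tyh kjd cmqg
Hunk 3: at line 4 remove [iycj,tyh,kjd] add [hrse,dcmvp,aei] -> 8 lines: zlz mpvh pmx dvo hrse dcmvp aei cmqg
Hunk 4: at line 2 remove [dvo] add [mwz,aba,qyagt] -> 10 lines: zlz mpvh pmx mwz aba qyagt hrse dcmvp aei cmqg
Final line count: 10

Answer: 10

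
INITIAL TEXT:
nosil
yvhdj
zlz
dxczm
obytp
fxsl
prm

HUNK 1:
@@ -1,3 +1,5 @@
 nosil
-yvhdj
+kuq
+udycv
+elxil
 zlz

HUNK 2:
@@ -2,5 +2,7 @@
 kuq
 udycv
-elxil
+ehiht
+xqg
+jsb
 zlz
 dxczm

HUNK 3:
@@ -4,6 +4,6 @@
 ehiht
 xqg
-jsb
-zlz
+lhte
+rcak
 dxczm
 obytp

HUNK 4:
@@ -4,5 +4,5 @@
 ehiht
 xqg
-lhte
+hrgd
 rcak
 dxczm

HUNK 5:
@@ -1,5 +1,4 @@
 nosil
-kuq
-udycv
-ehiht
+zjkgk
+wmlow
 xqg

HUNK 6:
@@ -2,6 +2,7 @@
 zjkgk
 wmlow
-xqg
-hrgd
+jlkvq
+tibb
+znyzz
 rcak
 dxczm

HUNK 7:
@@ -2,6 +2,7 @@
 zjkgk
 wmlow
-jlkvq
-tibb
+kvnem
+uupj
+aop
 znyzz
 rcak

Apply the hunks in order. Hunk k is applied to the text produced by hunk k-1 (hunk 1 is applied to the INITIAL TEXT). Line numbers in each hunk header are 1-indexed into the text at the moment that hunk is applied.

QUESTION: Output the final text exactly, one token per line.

Answer: nosil
zjkgk
wmlow
kvnem
uupj
aop
znyzz
rcak
dxczm
obytp
fxsl
prm

Derivation:
Hunk 1: at line 1 remove [yvhdj] add [kuq,udycv,elxil] -> 9 lines: nosil kuq udycv elxil zlz dxczm obytp fxsl prm
Hunk 2: at line 2 remove [elxil] add [ehiht,xqg,jsb] -> 11 lines: nosil kuq udycv ehiht xqg jsb zlz dxczm obytp fxsl prm
Hunk 3: at line 4 remove [jsb,zlz] add [lhte,rcak] -> 11 lines: nosil kuq udycv ehiht xqg lhte rcak dxczm obytp fxsl prm
Hunk 4: at line 4 remove [lhte] add [hrgd] -> 11 lines: nosil kuq udycv ehiht xqg hrgd rcak dxczm obytp fxsl prm
Hunk 5: at line 1 remove [kuq,udycv,ehiht] add [zjkgk,wmlow] -> 10 lines: nosil zjkgk wmlow xqg hrgd rcak dxczm obytp fxsl prm
Hunk 6: at line 2 remove [xqg,hrgd] add [jlkvq,tibb,znyzz] -> 11 lines: nosil zjkgk wmlow jlkvq tibb znyzz rcak dxczm obytp fxsl prm
Hunk 7: at line 2 remove [jlkvq,tibb] add [kvnem,uupj,aop] -> 12 lines: nosil zjkgk wmlow kvnem uupj aop znyzz rcak dxczm obytp fxsl prm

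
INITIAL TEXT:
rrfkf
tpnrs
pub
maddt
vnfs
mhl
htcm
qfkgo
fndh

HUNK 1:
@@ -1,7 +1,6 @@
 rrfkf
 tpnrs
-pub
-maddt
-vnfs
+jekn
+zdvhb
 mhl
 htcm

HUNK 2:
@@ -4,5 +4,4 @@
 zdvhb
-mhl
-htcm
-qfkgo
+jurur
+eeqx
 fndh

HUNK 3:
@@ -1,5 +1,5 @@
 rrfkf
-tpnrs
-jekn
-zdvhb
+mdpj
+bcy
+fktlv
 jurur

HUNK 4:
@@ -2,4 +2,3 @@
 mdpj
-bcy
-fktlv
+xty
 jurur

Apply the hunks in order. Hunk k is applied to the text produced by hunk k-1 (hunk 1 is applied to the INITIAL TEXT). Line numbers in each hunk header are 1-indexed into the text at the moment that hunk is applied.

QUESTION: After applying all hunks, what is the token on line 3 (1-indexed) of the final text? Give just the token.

Answer: xty

Derivation:
Hunk 1: at line 1 remove [pub,maddt,vnfs] add [jekn,zdvhb] -> 8 lines: rrfkf tpnrs jekn zdvhb mhl htcm qfkgo fndh
Hunk 2: at line 4 remove [mhl,htcm,qfkgo] add [jurur,eeqx] -> 7 lines: rrfkf tpnrs jekn zdvhb jurur eeqx fndh
Hunk 3: at line 1 remove [tpnrs,jekn,zdvhb] add [mdpj,bcy,fktlv] -> 7 lines: rrfkf mdpj bcy fktlv jurur eeqx fndh
Hunk 4: at line 2 remove [bcy,fktlv] add [xty] -> 6 lines: rrfkf mdpj xty jurur eeqx fndh
Final line 3: xty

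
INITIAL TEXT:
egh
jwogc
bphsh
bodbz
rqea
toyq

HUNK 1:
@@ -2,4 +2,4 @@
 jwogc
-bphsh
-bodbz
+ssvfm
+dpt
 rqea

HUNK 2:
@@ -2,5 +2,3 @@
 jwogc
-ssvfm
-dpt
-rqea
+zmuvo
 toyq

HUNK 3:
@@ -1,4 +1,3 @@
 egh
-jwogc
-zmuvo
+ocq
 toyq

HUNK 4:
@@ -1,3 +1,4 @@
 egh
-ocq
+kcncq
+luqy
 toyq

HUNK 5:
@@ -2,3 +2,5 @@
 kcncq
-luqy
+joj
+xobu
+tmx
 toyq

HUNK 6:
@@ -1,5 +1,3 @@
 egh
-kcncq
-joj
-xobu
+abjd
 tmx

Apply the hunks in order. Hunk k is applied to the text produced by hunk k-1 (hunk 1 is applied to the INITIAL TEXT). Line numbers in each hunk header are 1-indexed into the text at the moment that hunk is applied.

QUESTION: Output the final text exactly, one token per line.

Hunk 1: at line 2 remove [bphsh,bodbz] add [ssvfm,dpt] -> 6 lines: egh jwogc ssvfm dpt rqea toyq
Hunk 2: at line 2 remove [ssvfm,dpt,rqea] add [zmuvo] -> 4 lines: egh jwogc zmuvo toyq
Hunk 3: at line 1 remove [jwogc,zmuvo] add [ocq] -> 3 lines: egh ocq toyq
Hunk 4: at line 1 remove [ocq] add [kcncq,luqy] -> 4 lines: egh kcncq luqy toyq
Hunk 5: at line 2 remove [luqy] add [joj,xobu,tmx] -> 6 lines: egh kcncq joj xobu tmx toyq
Hunk 6: at line 1 remove [kcncq,joj,xobu] add [abjd] -> 4 lines: egh abjd tmx toyq

Answer: egh
abjd
tmx
toyq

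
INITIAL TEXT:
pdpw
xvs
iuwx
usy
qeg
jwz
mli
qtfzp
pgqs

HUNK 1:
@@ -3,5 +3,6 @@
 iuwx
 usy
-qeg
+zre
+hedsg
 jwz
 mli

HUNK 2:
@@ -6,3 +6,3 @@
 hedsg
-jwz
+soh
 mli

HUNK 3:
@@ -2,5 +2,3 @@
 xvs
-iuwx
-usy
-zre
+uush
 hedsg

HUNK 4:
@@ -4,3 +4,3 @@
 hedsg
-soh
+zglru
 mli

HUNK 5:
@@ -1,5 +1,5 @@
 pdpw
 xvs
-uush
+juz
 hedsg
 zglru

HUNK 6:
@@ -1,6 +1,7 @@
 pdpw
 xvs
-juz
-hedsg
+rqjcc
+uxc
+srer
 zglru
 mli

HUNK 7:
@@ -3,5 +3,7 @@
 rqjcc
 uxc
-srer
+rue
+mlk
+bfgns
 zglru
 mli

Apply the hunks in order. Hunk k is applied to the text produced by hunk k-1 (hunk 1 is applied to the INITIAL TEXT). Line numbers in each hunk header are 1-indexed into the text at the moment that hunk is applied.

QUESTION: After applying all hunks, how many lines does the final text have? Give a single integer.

Hunk 1: at line 3 remove [qeg] add [zre,hedsg] -> 10 lines: pdpw xvs iuwx usy zre hedsg jwz mli qtfzp pgqs
Hunk 2: at line 6 remove [jwz] add [soh] -> 10 lines: pdpw xvs iuwx usy zre hedsg soh mli qtfzp pgqs
Hunk 3: at line 2 remove [iuwx,usy,zre] add [uush] -> 8 lines: pdpw xvs uush hedsg soh mli qtfzp pgqs
Hunk 4: at line 4 remove [soh] add [zglru] -> 8 lines: pdpw xvs uush hedsg zglru mli qtfzp pgqs
Hunk 5: at line 1 remove [uush] add [juz] -> 8 lines: pdpw xvs juz hedsg zglru mli qtfzp pgqs
Hunk 6: at line 1 remove [juz,hedsg] add [rqjcc,uxc,srer] -> 9 lines: pdpw xvs rqjcc uxc srer zglru mli qtfzp pgqs
Hunk 7: at line 3 remove [srer] add [rue,mlk,bfgns] -> 11 lines: pdpw xvs rqjcc uxc rue mlk bfgns zglru mli qtfzp pgqs
Final line count: 11

Answer: 11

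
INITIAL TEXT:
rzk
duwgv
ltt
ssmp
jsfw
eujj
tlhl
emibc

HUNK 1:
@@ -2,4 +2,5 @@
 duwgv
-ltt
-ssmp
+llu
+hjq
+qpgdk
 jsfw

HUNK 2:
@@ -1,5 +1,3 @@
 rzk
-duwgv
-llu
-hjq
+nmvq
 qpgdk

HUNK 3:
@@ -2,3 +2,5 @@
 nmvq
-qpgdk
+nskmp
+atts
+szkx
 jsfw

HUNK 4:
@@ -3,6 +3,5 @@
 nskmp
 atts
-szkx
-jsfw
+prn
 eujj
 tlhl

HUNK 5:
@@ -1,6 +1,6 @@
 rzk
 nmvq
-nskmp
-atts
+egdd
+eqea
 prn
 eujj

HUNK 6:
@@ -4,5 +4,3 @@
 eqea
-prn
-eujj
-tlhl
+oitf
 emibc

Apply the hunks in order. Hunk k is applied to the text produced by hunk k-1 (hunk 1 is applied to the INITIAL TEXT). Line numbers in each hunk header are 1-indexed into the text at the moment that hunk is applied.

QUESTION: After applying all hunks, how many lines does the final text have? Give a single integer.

Answer: 6

Derivation:
Hunk 1: at line 2 remove [ltt,ssmp] add [llu,hjq,qpgdk] -> 9 lines: rzk duwgv llu hjq qpgdk jsfw eujj tlhl emibc
Hunk 2: at line 1 remove [duwgv,llu,hjq] add [nmvq] -> 7 lines: rzk nmvq qpgdk jsfw eujj tlhl emibc
Hunk 3: at line 2 remove [qpgdk] add [nskmp,atts,szkx] -> 9 lines: rzk nmvq nskmp atts szkx jsfw eujj tlhl emibc
Hunk 4: at line 3 remove [szkx,jsfw] add [prn] -> 8 lines: rzk nmvq nskmp atts prn eujj tlhl emibc
Hunk 5: at line 1 remove [nskmp,atts] add [egdd,eqea] -> 8 lines: rzk nmvq egdd eqea prn eujj tlhl emibc
Hunk 6: at line 4 remove [prn,eujj,tlhl] add [oitf] -> 6 lines: rzk nmvq egdd eqea oitf emibc
Final line count: 6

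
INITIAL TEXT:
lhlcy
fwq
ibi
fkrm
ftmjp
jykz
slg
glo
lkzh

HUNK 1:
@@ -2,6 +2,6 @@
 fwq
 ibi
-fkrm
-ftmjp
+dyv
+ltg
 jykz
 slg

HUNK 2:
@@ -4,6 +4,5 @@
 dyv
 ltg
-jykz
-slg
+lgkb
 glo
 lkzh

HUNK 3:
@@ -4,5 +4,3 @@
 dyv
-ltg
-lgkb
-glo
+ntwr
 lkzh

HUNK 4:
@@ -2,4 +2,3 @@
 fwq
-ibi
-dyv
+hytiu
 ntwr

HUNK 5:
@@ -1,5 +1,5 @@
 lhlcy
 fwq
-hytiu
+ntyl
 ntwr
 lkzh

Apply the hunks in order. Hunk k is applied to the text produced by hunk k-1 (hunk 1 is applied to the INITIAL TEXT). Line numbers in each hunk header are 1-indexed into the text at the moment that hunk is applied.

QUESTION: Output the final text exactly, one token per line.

Answer: lhlcy
fwq
ntyl
ntwr
lkzh

Derivation:
Hunk 1: at line 2 remove [fkrm,ftmjp] add [dyv,ltg] -> 9 lines: lhlcy fwq ibi dyv ltg jykz slg glo lkzh
Hunk 2: at line 4 remove [jykz,slg] add [lgkb] -> 8 lines: lhlcy fwq ibi dyv ltg lgkb glo lkzh
Hunk 3: at line 4 remove [ltg,lgkb,glo] add [ntwr] -> 6 lines: lhlcy fwq ibi dyv ntwr lkzh
Hunk 4: at line 2 remove [ibi,dyv] add [hytiu] -> 5 lines: lhlcy fwq hytiu ntwr lkzh
Hunk 5: at line 1 remove [hytiu] add [ntyl] -> 5 lines: lhlcy fwq ntyl ntwr lkzh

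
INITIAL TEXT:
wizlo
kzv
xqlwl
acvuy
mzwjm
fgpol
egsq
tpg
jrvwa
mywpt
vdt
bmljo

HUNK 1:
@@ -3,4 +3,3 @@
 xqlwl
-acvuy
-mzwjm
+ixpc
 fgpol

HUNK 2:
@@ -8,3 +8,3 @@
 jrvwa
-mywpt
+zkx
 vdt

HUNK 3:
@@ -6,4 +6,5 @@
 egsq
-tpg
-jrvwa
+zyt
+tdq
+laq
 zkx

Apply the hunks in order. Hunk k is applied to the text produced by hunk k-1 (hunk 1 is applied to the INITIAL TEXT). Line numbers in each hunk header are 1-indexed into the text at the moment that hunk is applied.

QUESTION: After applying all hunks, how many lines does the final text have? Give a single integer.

Answer: 12

Derivation:
Hunk 1: at line 3 remove [acvuy,mzwjm] add [ixpc] -> 11 lines: wizlo kzv xqlwl ixpc fgpol egsq tpg jrvwa mywpt vdt bmljo
Hunk 2: at line 8 remove [mywpt] add [zkx] -> 11 lines: wizlo kzv xqlwl ixpc fgpol egsq tpg jrvwa zkx vdt bmljo
Hunk 3: at line 6 remove [tpg,jrvwa] add [zyt,tdq,laq] -> 12 lines: wizlo kzv xqlwl ixpc fgpol egsq zyt tdq laq zkx vdt bmljo
Final line count: 12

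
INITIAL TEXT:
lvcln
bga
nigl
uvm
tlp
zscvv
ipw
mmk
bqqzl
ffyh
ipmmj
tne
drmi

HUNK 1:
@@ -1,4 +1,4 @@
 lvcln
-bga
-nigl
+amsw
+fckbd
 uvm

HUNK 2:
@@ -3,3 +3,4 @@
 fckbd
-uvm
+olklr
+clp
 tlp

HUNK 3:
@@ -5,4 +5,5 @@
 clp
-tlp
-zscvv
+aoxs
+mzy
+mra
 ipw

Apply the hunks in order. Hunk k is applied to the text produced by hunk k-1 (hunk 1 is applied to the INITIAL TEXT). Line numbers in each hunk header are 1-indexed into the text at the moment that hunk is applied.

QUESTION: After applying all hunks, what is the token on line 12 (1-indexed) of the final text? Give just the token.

Answer: ffyh

Derivation:
Hunk 1: at line 1 remove [bga,nigl] add [amsw,fckbd] -> 13 lines: lvcln amsw fckbd uvm tlp zscvv ipw mmk bqqzl ffyh ipmmj tne drmi
Hunk 2: at line 3 remove [uvm] add [olklr,clp] -> 14 lines: lvcln amsw fckbd olklr clp tlp zscvv ipw mmk bqqzl ffyh ipmmj tne drmi
Hunk 3: at line 5 remove [tlp,zscvv] add [aoxs,mzy,mra] -> 15 lines: lvcln amsw fckbd olklr clp aoxs mzy mra ipw mmk bqqzl ffyh ipmmj tne drmi
Final line 12: ffyh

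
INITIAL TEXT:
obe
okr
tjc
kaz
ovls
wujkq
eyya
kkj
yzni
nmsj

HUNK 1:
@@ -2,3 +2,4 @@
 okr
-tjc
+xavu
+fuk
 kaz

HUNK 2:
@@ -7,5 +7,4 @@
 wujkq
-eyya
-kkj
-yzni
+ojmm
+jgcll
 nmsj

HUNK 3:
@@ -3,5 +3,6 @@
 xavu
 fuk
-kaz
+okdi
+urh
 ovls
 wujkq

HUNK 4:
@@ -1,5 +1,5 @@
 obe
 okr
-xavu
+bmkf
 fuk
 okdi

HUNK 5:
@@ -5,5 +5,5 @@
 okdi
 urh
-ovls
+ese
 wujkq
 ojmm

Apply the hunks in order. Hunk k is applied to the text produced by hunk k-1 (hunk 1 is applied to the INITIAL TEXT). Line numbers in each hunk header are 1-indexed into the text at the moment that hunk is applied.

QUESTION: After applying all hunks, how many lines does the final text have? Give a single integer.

Answer: 11

Derivation:
Hunk 1: at line 2 remove [tjc] add [xavu,fuk] -> 11 lines: obe okr xavu fuk kaz ovls wujkq eyya kkj yzni nmsj
Hunk 2: at line 7 remove [eyya,kkj,yzni] add [ojmm,jgcll] -> 10 lines: obe okr xavu fuk kaz ovls wujkq ojmm jgcll nmsj
Hunk 3: at line 3 remove [kaz] add [okdi,urh] -> 11 lines: obe okr xavu fuk okdi urh ovls wujkq ojmm jgcll nmsj
Hunk 4: at line 1 remove [xavu] add [bmkf] -> 11 lines: obe okr bmkf fuk okdi urh ovls wujkq ojmm jgcll nmsj
Hunk 5: at line 5 remove [ovls] add [ese] -> 11 lines: obe okr bmkf fuk okdi urh ese wujkq ojmm jgcll nmsj
Final line count: 11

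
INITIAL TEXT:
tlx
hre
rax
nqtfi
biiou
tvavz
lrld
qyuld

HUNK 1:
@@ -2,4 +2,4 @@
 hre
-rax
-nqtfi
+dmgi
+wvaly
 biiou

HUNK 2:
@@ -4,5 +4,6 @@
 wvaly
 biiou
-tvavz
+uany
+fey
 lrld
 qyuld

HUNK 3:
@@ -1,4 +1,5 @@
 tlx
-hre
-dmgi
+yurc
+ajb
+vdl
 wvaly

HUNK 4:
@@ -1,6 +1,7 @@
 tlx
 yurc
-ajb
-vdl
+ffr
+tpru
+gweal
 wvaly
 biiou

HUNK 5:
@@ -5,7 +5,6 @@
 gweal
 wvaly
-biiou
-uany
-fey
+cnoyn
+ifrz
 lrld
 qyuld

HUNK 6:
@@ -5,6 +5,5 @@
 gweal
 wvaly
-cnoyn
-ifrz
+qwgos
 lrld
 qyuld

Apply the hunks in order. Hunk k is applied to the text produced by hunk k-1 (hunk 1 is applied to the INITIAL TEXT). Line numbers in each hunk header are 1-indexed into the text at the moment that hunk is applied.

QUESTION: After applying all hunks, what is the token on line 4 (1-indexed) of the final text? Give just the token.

Hunk 1: at line 2 remove [rax,nqtfi] add [dmgi,wvaly] -> 8 lines: tlx hre dmgi wvaly biiou tvavz lrld qyuld
Hunk 2: at line 4 remove [tvavz] add [uany,fey] -> 9 lines: tlx hre dmgi wvaly biiou uany fey lrld qyuld
Hunk 3: at line 1 remove [hre,dmgi] add [yurc,ajb,vdl] -> 10 lines: tlx yurc ajb vdl wvaly biiou uany fey lrld qyuld
Hunk 4: at line 1 remove [ajb,vdl] add [ffr,tpru,gweal] -> 11 lines: tlx yurc ffr tpru gweal wvaly biiou uany fey lrld qyuld
Hunk 5: at line 5 remove [biiou,uany,fey] add [cnoyn,ifrz] -> 10 lines: tlx yurc ffr tpru gweal wvaly cnoyn ifrz lrld qyuld
Hunk 6: at line 5 remove [cnoyn,ifrz] add [qwgos] -> 9 lines: tlx yurc ffr tpru gweal wvaly qwgos lrld qyuld
Final line 4: tpru

Answer: tpru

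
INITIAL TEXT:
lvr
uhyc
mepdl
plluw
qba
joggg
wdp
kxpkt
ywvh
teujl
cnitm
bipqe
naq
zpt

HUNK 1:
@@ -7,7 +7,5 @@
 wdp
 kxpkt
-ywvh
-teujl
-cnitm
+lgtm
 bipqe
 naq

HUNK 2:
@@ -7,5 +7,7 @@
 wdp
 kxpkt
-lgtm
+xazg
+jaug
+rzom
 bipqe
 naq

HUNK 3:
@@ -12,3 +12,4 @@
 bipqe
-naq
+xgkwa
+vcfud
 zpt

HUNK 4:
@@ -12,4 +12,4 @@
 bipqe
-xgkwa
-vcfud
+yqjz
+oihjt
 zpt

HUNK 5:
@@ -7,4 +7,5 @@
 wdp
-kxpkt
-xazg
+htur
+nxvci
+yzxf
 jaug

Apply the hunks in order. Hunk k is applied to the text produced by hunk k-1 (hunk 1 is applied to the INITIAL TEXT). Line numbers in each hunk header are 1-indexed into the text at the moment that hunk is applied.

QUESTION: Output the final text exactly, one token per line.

Answer: lvr
uhyc
mepdl
plluw
qba
joggg
wdp
htur
nxvci
yzxf
jaug
rzom
bipqe
yqjz
oihjt
zpt

Derivation:
Hunk 1: at line 7 remove [ywvh,teujl,cnitm] add [lgtm] -> 12 lines: lvr uhyc mepdl plluw qba joggg wdp kxpkt lgtm bipqe naq zpt
Hunk 2: at line 7 remove [lgtm] add [xazg,jaug,rzom] -> 14 lines: lvr uhyc mepdl plluw qba joggg wdp kxpkt xazg jaug rzom bipqe naq zpt
Hunk 3: at line 12 remove [naq] add [xgkwa,vcfud] -> 15 lines: lvr uhyc mepdl plluw qba joggg wdp kxpkt xazg jaug rzom bipqe xgkwa vcfud zpt
Hunk 4: at line 12 remove [xgkwa,vcfud] add [yqjz,oihjt] -> 15 lines: lvr uhyc mepdl plluw qba joggg wdp kxpkt xazg jaug rzom bipqe yqjz oihjt zpt
Hunk 5: at line 7 remove [kxpkt,xazg] add [htur,nxvci,yzxf] -> 16 lines: lvr uhyc mepdl plluw qba joggg wdp htur nxvci yzxf jaug rzom bipqe yqjz oihjt zpt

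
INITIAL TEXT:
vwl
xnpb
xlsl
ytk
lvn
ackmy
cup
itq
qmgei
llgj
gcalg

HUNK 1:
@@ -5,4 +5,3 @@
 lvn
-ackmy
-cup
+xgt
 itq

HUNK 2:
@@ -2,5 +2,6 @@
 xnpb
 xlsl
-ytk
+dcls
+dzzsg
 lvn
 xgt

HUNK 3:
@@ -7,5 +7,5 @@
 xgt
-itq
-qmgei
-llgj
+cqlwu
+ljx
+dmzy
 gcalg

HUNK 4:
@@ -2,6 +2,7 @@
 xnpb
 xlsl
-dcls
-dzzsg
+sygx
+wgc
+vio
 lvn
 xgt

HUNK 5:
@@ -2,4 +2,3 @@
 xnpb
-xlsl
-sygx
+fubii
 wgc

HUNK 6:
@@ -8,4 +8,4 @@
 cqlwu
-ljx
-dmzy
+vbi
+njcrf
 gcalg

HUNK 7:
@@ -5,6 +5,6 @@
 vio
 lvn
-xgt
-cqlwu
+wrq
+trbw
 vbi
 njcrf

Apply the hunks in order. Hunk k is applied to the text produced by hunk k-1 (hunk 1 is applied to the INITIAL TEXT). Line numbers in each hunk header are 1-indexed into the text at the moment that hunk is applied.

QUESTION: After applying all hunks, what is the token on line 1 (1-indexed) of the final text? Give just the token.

Answer: vwl

Derivation:
Hunk 1: at line 5 remove [ackmy,cup] add [xgt] -> 10 lines: vwl xnpb xlsl ytk lvn xgt itq qmgei llgj gcalg
Hunk 2: at line 2 remove [ytk] add [dcls,dzzsg] -> 11 lines: vwl xnpb xlsl dcls dzzsg lvn xgt itq qmgei llgj gcalg
Hunk 3: at line 7 remove [itq,qmgei,llgj] add [cqlwu,ljx,dmzy] -> 11 lines: vwl xnpb xlsl dcls dzzsg lvn xgt cqlwu ljx dmzy gcalg
Hunk 4: at line 2 remove [dcls,dzzsg] add [sygx,wgc,vio] -> 12 lines: vwl xnpb xlsl sygx wgc vio lvn xgt cqlwu ljx dmzy gcalg
Hunk 5: at line 2 remove [xlsl,sygx] add [fubii] -> 11 lines: vwl xnpb fubii wgc vio lvn xgt cqlwu ljx dmzy gcalg
Hunk 6: at line 8 remove [ljx,dmzy] add [vbi,njcrf] -> 11 lines: vwl xnpb fubii wgc vio lvn xgt cqlwu vbi njcrf gcalg
Hunk 7: at line 5 remove [xgt,cqlwu] add [wrq,trbw] -> 11 lines: vwl xnpb fubii wgc vio lvn wrq trbw vbi njcrf gcalg
Final line 1: vwl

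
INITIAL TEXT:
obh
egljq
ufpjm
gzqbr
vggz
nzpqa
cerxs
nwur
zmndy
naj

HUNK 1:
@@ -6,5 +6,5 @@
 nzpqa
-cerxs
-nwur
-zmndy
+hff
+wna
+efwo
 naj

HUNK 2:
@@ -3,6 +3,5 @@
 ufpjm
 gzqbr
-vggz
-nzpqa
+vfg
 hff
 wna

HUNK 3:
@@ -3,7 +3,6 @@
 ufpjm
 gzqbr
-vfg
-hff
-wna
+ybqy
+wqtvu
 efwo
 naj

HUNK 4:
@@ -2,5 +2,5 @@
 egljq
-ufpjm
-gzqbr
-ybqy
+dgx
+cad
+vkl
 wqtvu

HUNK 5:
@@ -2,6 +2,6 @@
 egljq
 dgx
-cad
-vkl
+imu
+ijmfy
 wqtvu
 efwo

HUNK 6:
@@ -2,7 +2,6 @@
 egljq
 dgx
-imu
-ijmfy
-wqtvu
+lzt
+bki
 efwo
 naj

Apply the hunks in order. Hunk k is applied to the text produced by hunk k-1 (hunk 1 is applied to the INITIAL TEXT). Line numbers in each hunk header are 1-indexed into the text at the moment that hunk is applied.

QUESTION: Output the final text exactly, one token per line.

Answer: obh
egljq
dgx
lzt
bki
efwo
naj

Derivation:
Hunk 1: at line 6 remove [cerxs,nwur,zmndy] add [hff,wna,efwo] -> 10 lines: obh egljq ufpjm gzqbr vggz nzpqa hff wna efwo naj
Hunk 2: at line 3 remove [vggz,nzpqa] add [vfg] -> 9 lines: obh egljq ufpjm gzqbr vfg hff wna efwo naj
Hunk 3: at line 3 remove [vfg,hff,wna] add [ybqy,wqtvu] -> 8 lines: obh egljq ufpjm gzqbr ybqy wqtvu efwo naj
Hunk 4: at line 2 remove [ufpjm,gzqbr,ybqy] add [dgx,cad,vkl] -> 8 lines: obh egljq dgx cad vkl wqtvu efwo naj
Hunk 5: at line 2 remove [cad,vkl] add [imu,ijmfy] -> 8 lines: obh egljq dgx imu ijmfy wqtvu efwo naj
Hunk 6: at line 2 remove [imu,ijmfy,wqtvu] add [lzt,bki] -> 7 lines: obh egljq dgx lzt bki efwo naj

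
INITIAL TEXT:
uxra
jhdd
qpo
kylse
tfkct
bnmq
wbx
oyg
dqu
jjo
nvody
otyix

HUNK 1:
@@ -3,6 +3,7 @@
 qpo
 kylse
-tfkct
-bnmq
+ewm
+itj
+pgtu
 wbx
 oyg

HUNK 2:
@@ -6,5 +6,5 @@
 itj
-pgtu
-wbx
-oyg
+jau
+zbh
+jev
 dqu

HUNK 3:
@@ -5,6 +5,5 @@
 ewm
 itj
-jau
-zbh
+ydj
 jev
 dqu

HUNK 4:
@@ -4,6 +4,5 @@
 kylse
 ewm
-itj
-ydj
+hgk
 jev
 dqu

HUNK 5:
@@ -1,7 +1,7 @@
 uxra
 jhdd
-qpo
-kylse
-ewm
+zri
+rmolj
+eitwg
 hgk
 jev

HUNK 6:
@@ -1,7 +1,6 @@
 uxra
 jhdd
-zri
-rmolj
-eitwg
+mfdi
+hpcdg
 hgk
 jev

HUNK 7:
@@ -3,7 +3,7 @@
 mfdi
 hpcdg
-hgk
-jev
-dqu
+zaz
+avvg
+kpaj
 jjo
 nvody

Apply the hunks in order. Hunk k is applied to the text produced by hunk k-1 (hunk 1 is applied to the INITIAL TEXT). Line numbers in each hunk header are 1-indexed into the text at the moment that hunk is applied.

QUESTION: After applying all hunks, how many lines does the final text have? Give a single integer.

Hunk 1: at line 3 remove [tfkct,bnmq] add [ewm,itj,pgtu] -> 13 lines: uxra jhdd qpo kylse ewm itj pgtu wbx oyg dqu jjo nvody otyix
Hunk 2: at line 6 remove [pgtu,wbx,oyg] add [jau,zbh,jev] -> 13 lines: uxra jhdd qpo kylse ewm itj jau zbh jev dqu jjo nvody otyix
Hunk 3: at line 5 remove [jau,zbh] add [ydj] -> 12 lines: uxra jhdd qpo kylse ewm itj ydj jev dqu jjo nvody otyix
Hunk 4: at line 4 remove [itj,ydj] add [hgk] -> 11 lines: uxra jhdd qpo kylse ewm hgk jev dqu jjo nvody otyix
Hunk 5: at line 1 remove [qpo,kylse,ewm] add [zri,rmolj,eitwg] -> 11 lines: uxra jhdd zri rmolj eitwg hgk jev dqu jjo nvody otyix
Hunk 6: at line 1 remove [zri,rmolj,eitwg] add [mfdi,hpcdg] -> 10 lines: uxra jhdd mfdi hpcdg hgk jev dqu jjo nvody otyix
Hunk 7: at line 3 remove [hgk,jev,dqu] add [zaz,avvg,kpaj] -> 10 lines: uxra jhdd mfdi hpcdg zaz avvg kpaj jjo nvody otyix
Final line count: 10

Answer: 10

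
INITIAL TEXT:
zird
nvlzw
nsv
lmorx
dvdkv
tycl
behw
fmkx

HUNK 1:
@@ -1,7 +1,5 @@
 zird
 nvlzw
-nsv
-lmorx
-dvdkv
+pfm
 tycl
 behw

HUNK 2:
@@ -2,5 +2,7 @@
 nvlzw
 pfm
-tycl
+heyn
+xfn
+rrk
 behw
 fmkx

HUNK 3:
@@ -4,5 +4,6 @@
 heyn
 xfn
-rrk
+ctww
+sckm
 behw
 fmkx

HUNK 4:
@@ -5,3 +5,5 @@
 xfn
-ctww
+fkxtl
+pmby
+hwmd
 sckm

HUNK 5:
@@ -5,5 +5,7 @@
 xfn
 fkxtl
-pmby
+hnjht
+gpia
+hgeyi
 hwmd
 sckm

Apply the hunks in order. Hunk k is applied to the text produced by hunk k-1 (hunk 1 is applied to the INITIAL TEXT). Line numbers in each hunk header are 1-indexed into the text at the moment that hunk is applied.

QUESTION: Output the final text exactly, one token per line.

Hunk 1: at line 1 remove [nsv,lmorx,dvdkv] add [pfm] -> 6 lines: zird nvlzw pfm tycl behw fmkx
Hunk 2: at line 2 remove [tycl] add [heyn,xfn,rrk] -> 8 lines: zird nvlzw pfm heyn xfn rrk behw fmkx
Hunk 3: at line 4 remove [rrk] add [ctww,sckm] -> 9 lines: zird nvlzw pfm heyn xfn ctww sckm behw fmkx
Hunk 4: at line 5 remove [ctww] add [fkxtl,pmby,hwmd] -> 11 lines: zird nvlzw pfm heyn xfn fkxtl pmby hwmd sckm behw fmkx
Hunk 5: at line 5 remove [pmby] add [hnjht,gpia,hgeyi] -> 13 lines: zird nvlzw pfm heyn xfn fkxtl hnjht gpia hgeyi hwmd sckm behw fmkx

Answer: zird
nvlzw
pfm
heyn
xfn
fkxtl
hnjht
gpia
hgeyi
hwmd
sckm
behw
fmkx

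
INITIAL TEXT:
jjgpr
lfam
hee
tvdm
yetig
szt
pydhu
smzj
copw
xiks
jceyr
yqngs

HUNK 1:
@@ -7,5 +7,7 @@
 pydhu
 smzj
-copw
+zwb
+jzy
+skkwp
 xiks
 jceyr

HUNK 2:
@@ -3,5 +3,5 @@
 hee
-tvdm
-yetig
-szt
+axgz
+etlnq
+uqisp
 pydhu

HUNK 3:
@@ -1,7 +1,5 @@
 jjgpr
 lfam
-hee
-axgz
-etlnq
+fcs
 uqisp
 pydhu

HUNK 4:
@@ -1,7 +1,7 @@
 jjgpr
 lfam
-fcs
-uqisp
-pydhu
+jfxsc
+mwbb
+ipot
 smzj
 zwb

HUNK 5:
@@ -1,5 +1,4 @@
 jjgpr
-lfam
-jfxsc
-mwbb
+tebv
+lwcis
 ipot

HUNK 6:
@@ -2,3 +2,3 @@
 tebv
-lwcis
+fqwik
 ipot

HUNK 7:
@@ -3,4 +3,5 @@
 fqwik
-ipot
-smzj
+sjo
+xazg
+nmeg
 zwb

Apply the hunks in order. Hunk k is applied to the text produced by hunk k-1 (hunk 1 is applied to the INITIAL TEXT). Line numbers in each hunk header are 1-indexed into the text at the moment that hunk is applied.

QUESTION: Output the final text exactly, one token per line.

Hunk 1: at line 7 remove [copw] add [zwb,jzy,skkwp] -> 14 lines: jjgpr lfam hee tvdm yetig szt pydhu smzj zwb jzy skkwp xiks jceyr yqngs
Hunk 2: at line 3 remove [tvdm,yetig,szt] add [axgz,etlnq,uqisp] -> 14 lines: jjgpr lfam hee axgz etlnq uqisp pydhu smzj zwb jzy skkwp xiks jceyr yqngs
Hunk 3: at line 1 remove [hee,axgz,etlnq] add [fcs] -> 12 lines: jjgpr lfam fcs uqisp pydhu smzj zwb jzy skkwp xiks jceyr yqngs
Hunk 4: at line 1 remove [fcs,uqisp,pydhu] add [jfxsc,mwbb,ipot] -> 12 lines: jjgpr lfam jfxsc mwbb ipot smzj zwb jzy skkwp xiks jceyr yqngs
Hunk 5: at line 1 remove [lfam,jfxsc,mwbb] add [tebv,lwcis] -> 11 lines: jjgpr tebv lwcis ipot smzj zwb jzy skkwp xiks jceyr yqngs
Hunk 6: at line 2 remove [lwcis] add [fqwik] -> 11 lines: jjgpr tebv fqwik ipot smzj zwb jzy skkwp xiks jceyr yqngs
Hunk 7: at line 3 remove [ipot,smzj] add [sjo,xazg,nmeg] -> 12 lines: jjgpr tebv fqwik sjo xazg nmeg zwb jzy skkwp xiks jceyr yqngs

Answer: jjgpr
tebv
fqwik
sjo
xazg
nmeg
zwb
jzy
skkwp
xiks
jceyr
yqngs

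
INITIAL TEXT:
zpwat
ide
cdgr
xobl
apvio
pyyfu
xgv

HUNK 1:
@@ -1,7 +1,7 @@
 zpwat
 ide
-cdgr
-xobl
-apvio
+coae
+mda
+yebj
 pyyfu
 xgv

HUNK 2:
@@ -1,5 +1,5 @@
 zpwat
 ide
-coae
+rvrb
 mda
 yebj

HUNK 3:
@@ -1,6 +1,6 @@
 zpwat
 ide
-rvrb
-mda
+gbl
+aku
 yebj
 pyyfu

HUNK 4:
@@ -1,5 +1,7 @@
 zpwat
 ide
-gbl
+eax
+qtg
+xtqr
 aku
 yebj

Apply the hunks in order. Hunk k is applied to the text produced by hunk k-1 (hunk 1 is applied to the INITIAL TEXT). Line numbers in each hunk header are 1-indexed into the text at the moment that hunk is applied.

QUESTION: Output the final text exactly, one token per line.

Answer: zpwat
ide
eax
qtg
xtqr
aku
yebj
pyyfu
xgv

Derivation:
Hunk 1: at line 1 remove [cdgr,xobl,apvio] add [coae,mda,yebj] -> 7 lines: zpwat ide coae mda yebj pyyfu xgv
Hunk 2: at line 1 remove [coae] add [rvrb] -> 7 lines: zpwat ide rvrb mda yebj pyyfu xgv
Hunk 3: at line 1 remove [rvrb,mda] add [gbl,aku] -> 7 lines: zpwat ide gbl aku yebj pyyfu xgv
Hunk 4: at line 1 remove [gbl] add [eax,qtg,xtqr] -> 9 lines: zpwat ide eax qtg xtqr aku yebj pyyfu xgv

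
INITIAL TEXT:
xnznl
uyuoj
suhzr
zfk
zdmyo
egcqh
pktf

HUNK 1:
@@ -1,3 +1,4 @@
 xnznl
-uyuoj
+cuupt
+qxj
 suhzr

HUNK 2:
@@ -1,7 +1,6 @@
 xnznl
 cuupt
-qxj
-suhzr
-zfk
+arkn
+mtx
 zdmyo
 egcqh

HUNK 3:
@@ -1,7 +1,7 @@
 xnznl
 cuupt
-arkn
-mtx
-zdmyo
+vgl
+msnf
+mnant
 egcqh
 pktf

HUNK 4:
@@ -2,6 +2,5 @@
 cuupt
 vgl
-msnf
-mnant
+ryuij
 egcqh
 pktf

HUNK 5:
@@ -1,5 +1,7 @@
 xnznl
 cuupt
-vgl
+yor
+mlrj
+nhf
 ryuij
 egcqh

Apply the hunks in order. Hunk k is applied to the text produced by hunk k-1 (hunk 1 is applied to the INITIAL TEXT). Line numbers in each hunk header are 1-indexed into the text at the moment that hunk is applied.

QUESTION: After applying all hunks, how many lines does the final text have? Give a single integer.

Hunk 1: at line 1 remove [uyuoj] add [cuupt,qxj] -> 8 lines: xnznl cuupt qxj suhzr zfk zdmyo egcqh pktf
Hunk 2: at line 1 remove [qxj,suhzr,zfk] add [arkn,mtx] -> 7 lines: xnznl cuupt arkn mtx zdmyo egcqh pktf
Hunk 3: at line 1 remove [arkn,mtx,zdmyo] add [vgl,msnf,mnant] -> 7 lines: xnznl cuupt vgl msnf mnant egcqh pktf
Hunk 4: at line 2 remove [msnf,mnant] add [ryuij] -> 6 lines: xnznl cuupt vgl ryuij egcqh pktf
Hunk 5: at line 1 remove [vgl] add [yor,mlrj,nhf] -> 8 lines: xnznl cuupt yor mlrj nhf ryuij egcqh pktf
Final line count: 8

Answer: 8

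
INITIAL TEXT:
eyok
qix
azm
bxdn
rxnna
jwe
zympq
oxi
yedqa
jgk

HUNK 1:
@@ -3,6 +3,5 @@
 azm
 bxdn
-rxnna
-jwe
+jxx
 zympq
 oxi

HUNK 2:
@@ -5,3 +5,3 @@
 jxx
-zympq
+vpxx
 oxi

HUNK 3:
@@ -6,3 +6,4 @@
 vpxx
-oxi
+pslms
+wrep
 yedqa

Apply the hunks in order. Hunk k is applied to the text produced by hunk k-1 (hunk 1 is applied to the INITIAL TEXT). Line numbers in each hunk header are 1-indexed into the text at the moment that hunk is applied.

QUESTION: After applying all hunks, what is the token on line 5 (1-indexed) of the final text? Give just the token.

Answer: jxx

Derivation:
Hunk 1: at line 3 remove [rxnna,jwe] add [jxx] -> 9 lines: eyok qix azm bxdn jxx zympq oxi yedqa jgk
Hunk 2: at line 5 remove [zympq] add [vpxx] -> 9 lines: eyok qix azm bxdn jxx vpxx oxi yedqa jgk
Hunk 3: at line 6 remove [oxi] add [pslms,wrep] -> 10 lines: eyok qix azm bxdn jxx vpxx pslms wrep yedqa jgk
Final line 5: jxx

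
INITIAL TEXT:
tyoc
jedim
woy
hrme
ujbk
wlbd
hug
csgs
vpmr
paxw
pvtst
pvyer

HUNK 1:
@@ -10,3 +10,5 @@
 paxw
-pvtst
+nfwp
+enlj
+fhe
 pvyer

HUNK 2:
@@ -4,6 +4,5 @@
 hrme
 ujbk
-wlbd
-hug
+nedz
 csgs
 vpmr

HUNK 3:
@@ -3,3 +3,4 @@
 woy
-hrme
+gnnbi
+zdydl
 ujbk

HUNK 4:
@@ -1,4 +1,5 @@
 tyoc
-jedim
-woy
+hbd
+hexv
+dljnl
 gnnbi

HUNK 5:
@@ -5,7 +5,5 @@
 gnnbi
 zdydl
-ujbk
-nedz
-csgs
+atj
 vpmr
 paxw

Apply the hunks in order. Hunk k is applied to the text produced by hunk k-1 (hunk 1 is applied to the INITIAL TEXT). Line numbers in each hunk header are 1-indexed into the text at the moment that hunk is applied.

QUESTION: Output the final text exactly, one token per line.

Hunk 1: at line 10 remove [pvtst] add [nfwp,enlj,fhe] -> 14 lines: tyoc jedim woy hrme ujbk wlbd hug csgs vpmr paxw nfwp enlj fhe pvyer
Hunk 2: at line 4 remove [wlbd,hug] add [nedz] -> 13 lines: tyoc jedim woy hrme ujbk nedz csgs vpmr paxw nfwp enlj fhe pvyer
Hunk 3: at line 3 remove [hrme] add [gnnbi,zdydl] -> 14 lines: tyoc jedim woy gnnbi zdydl ujbk nedz csgs vpmr paxw nfwp enlj fhe pvyer
Hunk 4: at line 1 remove [jedim,woy] add [hbd,hexv,dljnl] -> 15 lines: tyoc hbd hexv dljnl gnnbi zdydl ujbk nedz csgs vpmr paxw nfwp enlj fhe pvyer
Hunk 5: at line 5 remove [ujbk,nedz,csgs] add [atj] -> 13 lines: tyoc hbd hexv dljnl gnnbi zdydl atj vpmr paxw nfwp enlj fhe pvyer

Answer: tyoc
hbd
hexv
dljnl
gnnbi
zdydl
atj
vpmr
paxw
nfwp
enlj
fhe
pvyer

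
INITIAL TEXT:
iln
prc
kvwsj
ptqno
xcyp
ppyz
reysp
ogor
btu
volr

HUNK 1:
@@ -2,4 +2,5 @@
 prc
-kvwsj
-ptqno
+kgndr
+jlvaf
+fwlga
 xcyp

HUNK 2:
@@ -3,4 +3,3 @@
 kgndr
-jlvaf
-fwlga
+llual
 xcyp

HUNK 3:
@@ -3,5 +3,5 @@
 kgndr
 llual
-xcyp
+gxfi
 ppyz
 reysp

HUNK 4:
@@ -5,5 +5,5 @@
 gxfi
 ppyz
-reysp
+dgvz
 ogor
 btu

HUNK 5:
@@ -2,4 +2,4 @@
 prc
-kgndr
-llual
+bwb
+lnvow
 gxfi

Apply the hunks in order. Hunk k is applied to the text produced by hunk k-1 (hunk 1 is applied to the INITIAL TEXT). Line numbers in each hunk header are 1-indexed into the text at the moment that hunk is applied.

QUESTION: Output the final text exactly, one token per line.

Hunk 1: at line 2 remove [kvwsj,ptqno] add [kgndr,jlvaf,fwlga] -> 11 lines: iln prc kgndr jlvaf fwlga xcyp ppyz reysp ogor btu volr
Hunk 2: at line 3 remove [jlvaf,fwlga] add [llual] -> 10 lines: iln prc kgndr llual xcyp ppyz reysp ogor btu volr
Hunk 3: at line 3 remove [xcyp] add [gxfi] -> 10 lines: iln prc kgndr llual gxfi ppyz reysp ogor btu volr
Hunk 4: at line 5 remove [reysp] add [dgvz] -> 10 lines: iln prc kgndr llual gxfi ppyz dgvz ogor btu volr
Hunk 5: at line 2 remove [kgndr,llual] add [bwb,lnvow] -> 10 lines: iln prc bwb lnvow gxfi ppyz dgvz ogor btu volr

Answer: iln
prc
bwb
lnvow
gxfi
ppyz
dgvz
ogor
btu
volr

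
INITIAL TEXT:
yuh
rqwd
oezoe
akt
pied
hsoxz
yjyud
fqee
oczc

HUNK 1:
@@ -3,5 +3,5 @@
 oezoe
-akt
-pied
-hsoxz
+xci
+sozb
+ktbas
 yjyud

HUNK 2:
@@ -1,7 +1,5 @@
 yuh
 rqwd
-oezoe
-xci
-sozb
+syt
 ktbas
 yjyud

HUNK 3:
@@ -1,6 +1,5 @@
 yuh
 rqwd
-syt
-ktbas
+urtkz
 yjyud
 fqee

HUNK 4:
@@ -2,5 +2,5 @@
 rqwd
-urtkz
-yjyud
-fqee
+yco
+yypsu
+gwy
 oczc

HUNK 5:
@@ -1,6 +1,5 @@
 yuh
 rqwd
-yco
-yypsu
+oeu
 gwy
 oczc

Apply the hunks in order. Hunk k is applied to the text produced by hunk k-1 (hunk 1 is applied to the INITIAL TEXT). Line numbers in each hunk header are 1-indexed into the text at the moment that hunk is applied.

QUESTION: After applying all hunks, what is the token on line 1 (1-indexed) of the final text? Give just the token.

Answer: yuh

Derivation:
Hunk 1: at line 3 remove [akt,pied,hsoxz] add [xci,sozb,ktbas] -> 9 lines: yuh rqwd oezoe xci sozb ktbas yjyud fqee oczc
Hunk 2: at line 1 remove [oezoe,xci,sozb] add [syt] -> 7 lines: yuh rqwd syt ktbas yjyud fqee oczc
Hunk 3: at line 1 remove [syt,ktbas] add [urtkz] -> 6 lines: yuh rqwd urtkz yjyud fqee oczc
Hunk 4: at line 2 remove [urtkz,yjyud,fqee] add [yco,yypsu,gwy] -> 6 lines: yuh rqwd yco yypsu gwy oczc
Hunk 5: at line 1 remove [yco,yypsu] add [oeu] -> 5 lines: yuh rqwd oeu gwy oczc
Final line 1: yuh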